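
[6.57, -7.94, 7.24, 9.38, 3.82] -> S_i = Random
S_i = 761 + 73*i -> [761, 834, 907, 980, 1053]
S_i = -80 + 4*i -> [-80, -76, -72, -68, -64]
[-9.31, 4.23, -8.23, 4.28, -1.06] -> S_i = Random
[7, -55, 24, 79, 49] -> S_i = Random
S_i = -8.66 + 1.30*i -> [-8.66, -7.36, -6.06, -4.76, -3.46]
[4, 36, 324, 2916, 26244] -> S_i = 4*9^i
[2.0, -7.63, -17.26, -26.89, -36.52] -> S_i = 2.00 + -9.63*i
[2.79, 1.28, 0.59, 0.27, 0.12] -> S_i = 2.79*0.46^i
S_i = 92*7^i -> [92, 644, 4508, 31556, 220892]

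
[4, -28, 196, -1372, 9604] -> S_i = 4*-7^i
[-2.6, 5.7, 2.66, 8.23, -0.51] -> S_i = Random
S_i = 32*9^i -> [32, 288, 2592, 23328, 209952]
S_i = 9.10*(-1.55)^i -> [9.1, -14.1, 21.86, -33.89, 52.53]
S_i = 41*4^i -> [41, 164, 656, 2624, 10496]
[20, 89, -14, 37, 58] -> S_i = Random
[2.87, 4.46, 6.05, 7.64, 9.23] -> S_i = 2.87 + 1.59*i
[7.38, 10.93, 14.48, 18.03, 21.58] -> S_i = 7.38 + 3.55*i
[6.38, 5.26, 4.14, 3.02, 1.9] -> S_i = 6.38 + -1.12*i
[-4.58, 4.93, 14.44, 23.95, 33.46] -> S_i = -4.58 + 9.51*i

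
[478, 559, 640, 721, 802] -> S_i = 478 + 81*i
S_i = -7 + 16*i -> [-7, 9, 25, 41, 57]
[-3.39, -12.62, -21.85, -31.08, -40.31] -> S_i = -3.39 + -9.23*i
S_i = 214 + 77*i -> [214, 291, 368, 445, 522]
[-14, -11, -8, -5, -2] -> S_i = -14 + 3*i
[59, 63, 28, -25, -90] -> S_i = Random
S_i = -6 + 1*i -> [-6, -5, -4, -3, -2]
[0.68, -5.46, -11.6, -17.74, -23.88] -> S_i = 0.68 + -6.14*i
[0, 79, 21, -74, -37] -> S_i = Random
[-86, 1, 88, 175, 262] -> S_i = -86 + 87*i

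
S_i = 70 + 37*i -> [70, 107, 144, 181, 218]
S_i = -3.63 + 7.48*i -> [-3.63, 3.85, 11.33, 18.81, 26.29]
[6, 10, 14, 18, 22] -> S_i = 6 + 4*i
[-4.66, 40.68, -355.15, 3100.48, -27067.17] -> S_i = -4.66*(-8.73)^i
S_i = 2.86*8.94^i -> [2.86, 25.57, 228.58, 2043.52, 18269.06]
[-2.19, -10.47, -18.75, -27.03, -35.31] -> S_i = -2.19 + -8.28*i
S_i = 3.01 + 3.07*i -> [3.01, 6.08, 9.15, 12.22, 15.29]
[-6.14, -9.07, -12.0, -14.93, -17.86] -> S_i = -6.14 + -2.93*i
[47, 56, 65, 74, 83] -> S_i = 47 + 9*i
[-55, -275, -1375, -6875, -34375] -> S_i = -55*5^i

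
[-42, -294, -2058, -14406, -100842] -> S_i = -42*7^i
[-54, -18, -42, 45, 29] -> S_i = Random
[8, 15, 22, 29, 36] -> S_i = 8 + 7*i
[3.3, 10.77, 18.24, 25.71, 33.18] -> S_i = 3.30 + 7.47*i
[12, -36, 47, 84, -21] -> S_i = Random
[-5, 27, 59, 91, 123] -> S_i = -5 + 32*i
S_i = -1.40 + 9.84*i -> [-1.4, 8.44, 18.28, 28.12, 37.96]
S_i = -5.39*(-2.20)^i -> [-5.39, 11.86, -26.09, 57.39, -126.26]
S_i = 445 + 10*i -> [445, 455, 465, 475, 485]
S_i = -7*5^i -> [-7, -35, -175, -875, -4375]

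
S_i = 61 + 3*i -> [61, 64, 67, 70, 73]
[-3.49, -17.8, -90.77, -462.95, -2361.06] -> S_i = -3.49*5.10^i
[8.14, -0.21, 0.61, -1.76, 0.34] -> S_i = Random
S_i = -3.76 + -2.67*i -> [-3.76, -6.43, -9.1, -11.77, -14.44]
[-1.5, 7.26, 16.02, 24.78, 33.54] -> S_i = -1.50 + 8.76*i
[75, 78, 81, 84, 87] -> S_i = 75 + 3*i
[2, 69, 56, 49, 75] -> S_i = Random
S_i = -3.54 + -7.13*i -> [-3.54, -10.67, -17.8, -24.93, -32.06]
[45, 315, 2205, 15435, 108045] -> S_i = 45*7^i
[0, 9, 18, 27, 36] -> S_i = 0 + 9*i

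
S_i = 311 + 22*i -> [311, 333, 355, 377, 399]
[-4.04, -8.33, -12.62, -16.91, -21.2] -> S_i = -4.04 + -4.29*i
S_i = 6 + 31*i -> [6, 37, 68, 99, 130]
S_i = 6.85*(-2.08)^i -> [6.85, -14.25, 29.64, -61.64, 128.22]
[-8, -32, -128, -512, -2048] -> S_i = -8*4^i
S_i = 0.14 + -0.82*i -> [0.14, -0.68, -1.5, -2.32, -3.14]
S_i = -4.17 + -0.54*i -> [-4.17, -4.71, -5.25, -5.79, -6.33]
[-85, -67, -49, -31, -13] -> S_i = -85 + 18*i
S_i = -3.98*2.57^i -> [-3.98, -10.23, -26.29, -67.56, -173.63]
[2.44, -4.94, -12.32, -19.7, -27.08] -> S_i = 2.44 + -7.38*i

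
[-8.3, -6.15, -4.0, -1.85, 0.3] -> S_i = -8.30 + 2.15*i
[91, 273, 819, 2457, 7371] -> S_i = 91*3^i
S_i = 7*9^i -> [7, 63, 567, 5103, 45927]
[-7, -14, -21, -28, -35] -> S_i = -7 + -7*i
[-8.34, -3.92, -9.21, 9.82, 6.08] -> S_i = Random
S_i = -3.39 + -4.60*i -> [-3.39, -7.99, -12.59, -17.19, -21.79]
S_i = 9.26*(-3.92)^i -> [9.26, -36.3, 142.29, -557.79, 2186.53]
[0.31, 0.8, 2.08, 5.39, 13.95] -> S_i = 0.31*2.59^i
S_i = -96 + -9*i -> [-96, -105, -114, -123, -132]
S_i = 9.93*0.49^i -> [9.93, 4.87, 2.38, 1.17, 0.57]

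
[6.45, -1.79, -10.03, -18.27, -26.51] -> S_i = 6.45 + -8.24*i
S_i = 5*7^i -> [5, 35, 245, 1715, 12005]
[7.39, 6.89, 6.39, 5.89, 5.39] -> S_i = 7.39 + -0.50*i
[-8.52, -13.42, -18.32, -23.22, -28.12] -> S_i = -8.52 + -4.90*i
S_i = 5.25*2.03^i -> [5.25, 10.66, 21.63, 43.92, 89.15]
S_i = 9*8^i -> [9, 72, 576, 4608, 36864]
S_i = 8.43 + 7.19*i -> [8.43, 15.62, 22.81, 30.0, 37.19]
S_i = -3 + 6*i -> [-3, 3, 9, 15, 21]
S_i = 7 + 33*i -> [7, 40, 73, 106, 139]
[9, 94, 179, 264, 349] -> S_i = 9 + 85*i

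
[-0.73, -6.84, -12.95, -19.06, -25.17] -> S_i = -0.73 + -6.11*i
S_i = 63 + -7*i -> [63, 56, 49, 42, 35]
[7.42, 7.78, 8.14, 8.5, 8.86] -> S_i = 7.42 + 0.36*i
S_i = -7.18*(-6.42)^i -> [-7.18, 46.1, -295.93, 1899.89, -12197.32]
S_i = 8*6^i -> [8, 48, 288, 1728, 10368]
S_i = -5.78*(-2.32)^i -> [-5.78, 13.41, -31.11, 72.18, -167.45]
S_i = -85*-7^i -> [-85, 595, -4165, 29155, -204085]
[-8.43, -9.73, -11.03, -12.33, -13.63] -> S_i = -8.43 + -1.30*i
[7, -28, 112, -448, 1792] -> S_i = 7*-4^i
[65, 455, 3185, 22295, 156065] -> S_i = 65*7^i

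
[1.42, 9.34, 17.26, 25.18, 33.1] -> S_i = 1.42 + 7.92*i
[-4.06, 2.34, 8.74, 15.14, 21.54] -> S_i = -4.06 + 6.40*i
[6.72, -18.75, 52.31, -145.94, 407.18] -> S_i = 6.72*(-2.79)^i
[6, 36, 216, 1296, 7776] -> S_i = 6*6^i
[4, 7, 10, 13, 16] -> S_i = 4 + 3*i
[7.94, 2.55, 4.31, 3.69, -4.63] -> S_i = Random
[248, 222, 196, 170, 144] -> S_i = 248 + -26*i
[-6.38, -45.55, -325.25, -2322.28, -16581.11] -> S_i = -6.38*7.14^i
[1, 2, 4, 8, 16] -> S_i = 1*2^i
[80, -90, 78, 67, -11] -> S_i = Random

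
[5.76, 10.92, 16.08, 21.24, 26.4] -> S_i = 5.76 + 5.16*i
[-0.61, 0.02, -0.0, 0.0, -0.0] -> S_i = -0.61*(-0.04)^i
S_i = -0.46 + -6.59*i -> [-0.46, -7.05, -13.64, -20.23, -26.82]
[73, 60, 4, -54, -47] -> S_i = Random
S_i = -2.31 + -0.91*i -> [-2.31, -3.22, -4.13, -5.04, -5.95]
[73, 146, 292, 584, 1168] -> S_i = 73*2^i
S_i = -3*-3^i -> [-3, 9, -27, 81, -243]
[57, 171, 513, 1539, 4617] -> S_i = 57*3^i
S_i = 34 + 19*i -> [34, 53, 72, 91, 110]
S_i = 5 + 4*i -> [5, 9, 13, 17, 21]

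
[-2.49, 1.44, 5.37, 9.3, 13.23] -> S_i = -2.49 + 3.93*i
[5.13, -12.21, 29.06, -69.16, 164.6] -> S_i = 5.13*(-2.38)^i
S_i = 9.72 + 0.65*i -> [9.72, 10.37, 11.02, 11.67, 12.32]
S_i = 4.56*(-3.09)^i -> [4.56, -14.09, 43.54, -134.54, 415.72]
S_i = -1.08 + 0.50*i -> [-1.08, -0.58, -0.08, 0.42, 0.92]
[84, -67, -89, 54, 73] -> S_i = Random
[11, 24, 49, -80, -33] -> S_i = Random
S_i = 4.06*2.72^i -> [4.06, 11.04, 30.04, 81.7, 222.23]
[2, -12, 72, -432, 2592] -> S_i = 2*-6^i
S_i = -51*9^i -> [-51, -459, -4131, -37179, -334611]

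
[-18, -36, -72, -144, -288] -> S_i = -18*2^i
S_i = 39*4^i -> [39, 156, 624, 2496, 9984]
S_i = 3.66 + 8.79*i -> [3.66, 12.45, 21.24, 30.03, 38.82]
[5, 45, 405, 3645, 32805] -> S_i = 5*9^i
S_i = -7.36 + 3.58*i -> [-7.36, -3.78, -0.2, 3.38, 6.96]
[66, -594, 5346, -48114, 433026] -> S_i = 66*-9^i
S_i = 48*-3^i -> [48, -144, 432, -1296, 3888]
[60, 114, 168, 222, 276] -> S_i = 60 + 54*i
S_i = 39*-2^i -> [39, -78, 156, -312, 624]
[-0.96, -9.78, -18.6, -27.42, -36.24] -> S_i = -0.96 + -8.82*i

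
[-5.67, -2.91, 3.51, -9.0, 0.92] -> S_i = Random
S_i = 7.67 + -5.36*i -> [7.67, 2.31, -3.05, -8.41, -13.77]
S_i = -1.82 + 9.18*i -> [-1.82, 7.36, 16.54, 25.72, 34.9]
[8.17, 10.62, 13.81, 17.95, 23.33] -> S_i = 8.17*1.30^i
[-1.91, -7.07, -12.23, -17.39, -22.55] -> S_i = -1.91 + -5.16*i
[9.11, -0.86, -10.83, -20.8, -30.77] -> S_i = 9.11 + -9.97*i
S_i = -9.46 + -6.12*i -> [-9.46, -15.58, -21.7, -27.82, -33.94]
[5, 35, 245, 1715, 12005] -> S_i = 5*7^i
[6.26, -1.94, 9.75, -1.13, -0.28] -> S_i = Random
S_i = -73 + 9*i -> [-73, -64, -55, -46, -37]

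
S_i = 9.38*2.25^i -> [9.38, 21.1, 47.49, 106.84, 240.4]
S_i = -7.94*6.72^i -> [-7.94, -53.36, -358.56, -2409.51, -16191.89]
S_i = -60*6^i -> [-60, -360, -2160, -12960, -77760]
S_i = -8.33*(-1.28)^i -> [-8.33, 10.66, -13.65, 17.47, -22.36]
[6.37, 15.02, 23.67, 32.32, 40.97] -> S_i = 6.37 + 8.65*i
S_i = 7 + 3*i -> [7, 10, 13, 16, 19]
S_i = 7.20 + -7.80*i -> [7.2, -0.6, -8.4, -16.2, -24.0]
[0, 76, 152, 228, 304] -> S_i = 0 + 76*i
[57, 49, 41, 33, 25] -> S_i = 57 + -8*i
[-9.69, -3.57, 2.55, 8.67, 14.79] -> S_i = -9.69 + 6.12*i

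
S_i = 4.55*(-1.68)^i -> [4.55, -7.64, 12.84, -21.57, 36.25]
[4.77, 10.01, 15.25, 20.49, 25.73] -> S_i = 4.77 + 5.24*i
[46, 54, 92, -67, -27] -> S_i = Random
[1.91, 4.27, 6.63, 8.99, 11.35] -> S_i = 1.91 + 2.36*i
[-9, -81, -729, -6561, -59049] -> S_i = -9*9^i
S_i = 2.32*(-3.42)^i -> [2.32, -7.93, 27.14, -92.8, 317.39]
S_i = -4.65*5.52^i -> [-4.65, -25.67, -141.69, -782.11, -4317.27]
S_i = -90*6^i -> [-90, -540, -3240, -19440, -116640]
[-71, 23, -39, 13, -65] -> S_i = Random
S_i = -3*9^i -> [-3, -27, -243, -2187, -19683]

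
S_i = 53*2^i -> [53, 106, 212, 424, 848]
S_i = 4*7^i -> [4, 28, 196, 1372, 9604]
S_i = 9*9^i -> [9, 81, 729, 6561, 59049]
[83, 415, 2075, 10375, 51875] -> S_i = 83*5^i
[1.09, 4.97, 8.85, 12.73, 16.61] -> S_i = 1.09 + 3.88*i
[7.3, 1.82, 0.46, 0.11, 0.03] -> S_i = 7.30*0.25^i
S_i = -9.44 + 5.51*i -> [-9.44, -3.93, 1.58, 7.09, 12.6]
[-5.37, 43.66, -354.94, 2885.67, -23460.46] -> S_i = -5.37*(-8.13)^i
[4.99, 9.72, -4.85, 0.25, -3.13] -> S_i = Random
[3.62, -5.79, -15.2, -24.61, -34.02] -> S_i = 3.62 + -9.41*i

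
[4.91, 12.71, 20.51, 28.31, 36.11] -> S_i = 4.91 + 7.80*i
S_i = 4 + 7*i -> [4, 11, 18, 25, 32]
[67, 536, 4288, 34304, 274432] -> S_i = 67*8^i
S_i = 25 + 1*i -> [25, 26, 27, 28, 29]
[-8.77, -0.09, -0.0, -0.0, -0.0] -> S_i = -8.77*0.01^i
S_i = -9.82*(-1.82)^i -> [-9.82, 17.87, -32.53, 59.2, -107.74]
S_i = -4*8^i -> [-4, -32, -256, -2048, -16384]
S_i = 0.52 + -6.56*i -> [0.52, -6.04, -12.6, -19.16, -25.72]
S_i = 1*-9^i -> [1, -9, 81, -729, 6561]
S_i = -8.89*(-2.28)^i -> [-8.89, 20.27, -46.21, 105.37, -240.24]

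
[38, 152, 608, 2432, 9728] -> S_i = 38*4^i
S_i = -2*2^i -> [-2, -4, -8, -16, -32]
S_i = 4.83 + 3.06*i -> [4.83, 7.89, 10.95, 14.01, 17.07]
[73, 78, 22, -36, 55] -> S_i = Random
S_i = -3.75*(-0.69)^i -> [-3.75, 2.59, -1.79, 1.23, -0.85]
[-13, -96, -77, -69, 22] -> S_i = Random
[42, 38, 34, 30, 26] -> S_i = 42 + -4*i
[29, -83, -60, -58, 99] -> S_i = Random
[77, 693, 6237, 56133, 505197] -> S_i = 77*9^i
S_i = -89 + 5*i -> [-89, -84, -79, -74, -69]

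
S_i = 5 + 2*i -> [5, 7, 9, 11, 13]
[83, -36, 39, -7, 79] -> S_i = Random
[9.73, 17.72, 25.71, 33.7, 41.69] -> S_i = 9.73 + 7.99*i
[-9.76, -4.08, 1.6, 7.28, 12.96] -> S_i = -9.76 + 5.68*i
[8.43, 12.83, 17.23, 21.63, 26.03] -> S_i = 8.43 + 4.40*i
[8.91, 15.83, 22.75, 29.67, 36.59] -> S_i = 8.91 + 6.92*i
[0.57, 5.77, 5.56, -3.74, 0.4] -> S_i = Random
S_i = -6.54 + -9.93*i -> [-6.54, -16.47, -26.4, -36.33, -46.26]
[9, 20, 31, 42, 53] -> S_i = 9 + 11*i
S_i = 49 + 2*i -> [49, 51, 53, 55, 57]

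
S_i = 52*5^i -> [52, 260, 1300, 6500, 32500]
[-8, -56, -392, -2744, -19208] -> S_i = -8*7^i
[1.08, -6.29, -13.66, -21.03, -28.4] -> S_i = 1.08 + -7.37*i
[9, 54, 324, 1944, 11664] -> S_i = 9*6^i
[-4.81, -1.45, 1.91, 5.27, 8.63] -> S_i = -4.81 + 3.36*i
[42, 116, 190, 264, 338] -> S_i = 42 + 74*i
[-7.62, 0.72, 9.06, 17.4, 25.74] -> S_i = -7.62 + 8.34*i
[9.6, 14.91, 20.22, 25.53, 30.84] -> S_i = 9.60 + 5.31*i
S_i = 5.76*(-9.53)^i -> [5.76, -54.89, 523.13, -4985.41, 47510.99]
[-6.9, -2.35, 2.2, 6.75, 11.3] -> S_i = -6.90 + 4.55*i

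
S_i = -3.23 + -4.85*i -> [-3.23, -8.08, -12.93, -17.78, -22.63]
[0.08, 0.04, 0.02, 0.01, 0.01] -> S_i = 0.08*0.54^i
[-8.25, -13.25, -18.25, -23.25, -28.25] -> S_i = -8.25 + -5.00*i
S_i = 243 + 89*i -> [243, 332, 421, 510, 599]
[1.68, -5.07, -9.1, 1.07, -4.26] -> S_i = Random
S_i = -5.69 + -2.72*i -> [-5.69, -8.41, -11.13, -13.85, -16.57]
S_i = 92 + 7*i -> [92, 99, 106, 113, 120]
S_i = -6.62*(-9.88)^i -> [-6.62, 65.41, -646.21, 6384.53, -63079.14]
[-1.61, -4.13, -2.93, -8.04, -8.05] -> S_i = Random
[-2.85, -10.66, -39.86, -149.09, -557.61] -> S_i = -2.85*3.74^i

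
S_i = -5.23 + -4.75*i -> [-5.23, -9.98, -14.73, -19.48, -24.23]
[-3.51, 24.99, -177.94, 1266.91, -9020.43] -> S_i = -3.51*(-7.12)^i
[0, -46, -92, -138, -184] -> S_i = 0 + -46*i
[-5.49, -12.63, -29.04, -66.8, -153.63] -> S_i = -5.49*2.30^i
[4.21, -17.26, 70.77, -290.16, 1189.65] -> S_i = 4.21*(-4.10)^i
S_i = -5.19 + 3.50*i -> [-5.19, -1.69, 1.81, 5.31, 8.81]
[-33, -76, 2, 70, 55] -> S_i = Random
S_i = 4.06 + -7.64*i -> [4.06, -3.58, -11.22, -18.86, -26.5]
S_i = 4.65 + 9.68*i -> [4.65, 14.33, 24.01, 33.69, 43.37]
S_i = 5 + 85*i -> [5, 90, 175, 260, 345]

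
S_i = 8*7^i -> [8, 56, 392, 2744, 19208]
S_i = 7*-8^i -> [7, -56, 448, -3584, 28672]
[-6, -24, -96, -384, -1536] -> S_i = -6*4^i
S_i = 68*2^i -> [68, 136, 272, 544, 1088]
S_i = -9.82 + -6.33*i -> [-9.82, -16.15, -22.48, -28.81, -35.14]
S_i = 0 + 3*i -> [0, 3, 6, 9, 12]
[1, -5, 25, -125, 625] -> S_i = 1*-5^i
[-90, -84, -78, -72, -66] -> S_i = -90 + 6*i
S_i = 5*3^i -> [5, 15, 45, 135, 405]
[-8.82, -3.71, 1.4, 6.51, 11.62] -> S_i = -8.82 + 5.11*i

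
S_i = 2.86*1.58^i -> [2.86, 4.52, 7.14, 11.28, 17.82]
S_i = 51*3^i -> [51, 153, 459, 1377, 4131]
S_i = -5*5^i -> [-5, -25, -125, -625, -3125]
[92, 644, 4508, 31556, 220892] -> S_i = 92*7^i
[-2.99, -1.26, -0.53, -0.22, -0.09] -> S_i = -2.99*0.42^i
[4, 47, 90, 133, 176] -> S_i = 4 + 43*i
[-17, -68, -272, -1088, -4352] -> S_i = -17*4^i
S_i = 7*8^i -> [7, 56, 448, 3584, 28672]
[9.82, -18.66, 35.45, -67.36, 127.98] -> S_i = 9.82*(-1.90)^i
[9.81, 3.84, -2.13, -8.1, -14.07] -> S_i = 9.81 + -5.97*i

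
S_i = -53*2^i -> [-53, -106, -212, -424, -848]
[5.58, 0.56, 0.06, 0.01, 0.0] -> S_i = 5.58*0.10^i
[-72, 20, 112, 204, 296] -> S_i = -72 + 92*i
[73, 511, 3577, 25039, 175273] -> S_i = 73*7^i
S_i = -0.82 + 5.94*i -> [-0.82, 5.12, 11.06, 17.0, 22.94]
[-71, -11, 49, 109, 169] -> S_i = -71 + 60*i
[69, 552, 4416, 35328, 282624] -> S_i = 69*8^i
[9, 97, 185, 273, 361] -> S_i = 9 + 88*i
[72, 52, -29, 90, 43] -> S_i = Random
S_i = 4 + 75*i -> [4, 79, 154, 229, 304]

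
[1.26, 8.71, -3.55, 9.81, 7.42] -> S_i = Random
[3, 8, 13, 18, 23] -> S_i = 3 + 5*i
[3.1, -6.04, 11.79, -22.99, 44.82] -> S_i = 3.10*(-1.95)^i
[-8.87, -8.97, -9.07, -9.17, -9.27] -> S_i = -8.87 + -0.10*i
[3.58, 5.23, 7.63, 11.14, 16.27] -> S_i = 3.58*1.46^i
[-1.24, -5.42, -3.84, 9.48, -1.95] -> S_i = Random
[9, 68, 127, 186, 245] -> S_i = 9 + 59*i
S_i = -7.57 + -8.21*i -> [-7.57, -15.78, -23.99, -32.2, -40.41]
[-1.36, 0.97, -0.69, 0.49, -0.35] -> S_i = -1.36*(-0.71)^i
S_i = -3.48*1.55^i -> [-3.48, -5.39, -8.36, -12.96, -20.09]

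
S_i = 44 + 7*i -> [44, 51, 58, 65, 72]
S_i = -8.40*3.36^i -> [-8.4, -28.22, -94.83, -318.64, -1070.62]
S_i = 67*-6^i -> [67, -402, 2412, -14472, 86832]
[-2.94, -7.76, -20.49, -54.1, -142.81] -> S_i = -2.94*2.64^i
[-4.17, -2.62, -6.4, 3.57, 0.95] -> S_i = Random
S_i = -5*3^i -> [-5, -15, -45, -135, -405]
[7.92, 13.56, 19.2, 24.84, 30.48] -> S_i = 7.92 + 5.64*i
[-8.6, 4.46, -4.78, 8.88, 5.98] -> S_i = Random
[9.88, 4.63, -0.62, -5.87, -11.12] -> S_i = 9.88 + -5.25*i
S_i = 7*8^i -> [7, 56, 448, 3584, 28672]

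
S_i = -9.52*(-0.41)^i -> [-9.52, 3.9, -1.6, 0.66, -0.27]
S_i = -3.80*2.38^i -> [-3.8, -9.04, -21.52, -51.23, -121.92]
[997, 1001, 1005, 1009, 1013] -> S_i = 997 + 4*i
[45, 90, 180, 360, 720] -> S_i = 45*2^i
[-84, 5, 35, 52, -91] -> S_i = Random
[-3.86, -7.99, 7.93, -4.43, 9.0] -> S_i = Random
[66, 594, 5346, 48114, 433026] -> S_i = 66*9^i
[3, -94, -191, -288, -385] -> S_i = 3 + -97*i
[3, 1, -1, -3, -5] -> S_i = 3 + -2*i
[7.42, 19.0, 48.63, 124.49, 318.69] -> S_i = 7.42*2.56^i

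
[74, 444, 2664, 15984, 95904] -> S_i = 74*6^i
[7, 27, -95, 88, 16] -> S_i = Random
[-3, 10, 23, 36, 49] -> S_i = -3 + 13*i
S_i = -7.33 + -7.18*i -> [-7.33, -14.51, -21.69, -28.87, -36.05]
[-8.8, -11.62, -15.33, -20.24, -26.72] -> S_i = -8.80*1.32^i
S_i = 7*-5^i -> [7, -35, 175, -875, 4375]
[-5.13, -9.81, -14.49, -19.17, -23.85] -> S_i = -5.13 + -4.68*i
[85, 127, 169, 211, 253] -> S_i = 85 + 42*i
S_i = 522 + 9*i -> [522, 531, 540, 549, 558]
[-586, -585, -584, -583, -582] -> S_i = -586 + 1*i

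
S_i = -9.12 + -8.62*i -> [-9.12, -17.74, -26.36, -34.98, -43.6]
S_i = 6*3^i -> [6, 18, 54, 162, 486]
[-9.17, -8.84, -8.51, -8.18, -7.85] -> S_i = -9.17 + 0.33*i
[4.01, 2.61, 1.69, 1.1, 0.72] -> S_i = 4.01*0.65^i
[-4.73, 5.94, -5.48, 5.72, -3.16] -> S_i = Random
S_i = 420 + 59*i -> [420, 479, 538, 597, 656]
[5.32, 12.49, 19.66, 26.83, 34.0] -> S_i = 5.32 + 7.17*i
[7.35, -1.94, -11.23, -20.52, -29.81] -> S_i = 7.35 + -9.29*i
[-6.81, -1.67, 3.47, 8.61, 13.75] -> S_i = -6.81 + 5.14*i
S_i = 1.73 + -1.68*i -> [1.73, 0.05, -1.63, -3.31, -4.99]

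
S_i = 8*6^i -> [8, 48, 288, 1728, 10368]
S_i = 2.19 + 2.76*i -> [2.19, 4.95, 7.71, 10.47, 13.23]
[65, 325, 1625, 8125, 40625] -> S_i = 65*5^i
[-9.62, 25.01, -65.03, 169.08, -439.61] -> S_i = -9.62*(-2.60)^i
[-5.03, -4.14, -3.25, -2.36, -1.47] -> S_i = -5.03 + 0.89*i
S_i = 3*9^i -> [3, 27, 243, 2187, 19683]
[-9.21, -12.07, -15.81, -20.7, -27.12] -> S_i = -9.21*1.31^i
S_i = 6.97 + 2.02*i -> [6.97, 8.99, 11.01, 13.03, 15.05]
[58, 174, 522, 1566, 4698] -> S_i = 58*3^i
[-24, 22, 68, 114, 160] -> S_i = -24 + 46*i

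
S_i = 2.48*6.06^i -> [2.48, 15.03, 91.07, 551.91, 3344.58]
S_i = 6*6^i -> [6, 36, 216, 1296, 7776]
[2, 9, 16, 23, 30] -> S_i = 2 + 7*i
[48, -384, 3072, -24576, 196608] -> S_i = 48*-8^i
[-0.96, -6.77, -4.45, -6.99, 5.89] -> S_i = Random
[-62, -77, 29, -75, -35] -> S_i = Random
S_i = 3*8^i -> [3, 24, 192, 1536, 12288]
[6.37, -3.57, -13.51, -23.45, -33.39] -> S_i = 6.37 + -9.94*i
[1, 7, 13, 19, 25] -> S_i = 1 + 6*i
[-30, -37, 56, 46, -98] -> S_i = Random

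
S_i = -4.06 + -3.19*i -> [-4.06, -7.25, -10.44, -13.63, -16.82]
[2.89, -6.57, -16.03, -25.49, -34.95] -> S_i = 2.89 + -9.46*i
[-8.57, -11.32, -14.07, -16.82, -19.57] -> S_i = -8.57 + -2.75*i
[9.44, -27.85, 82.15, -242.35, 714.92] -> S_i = 9.44*(-2.95)^i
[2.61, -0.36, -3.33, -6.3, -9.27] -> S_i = 2.61 + -2.97*i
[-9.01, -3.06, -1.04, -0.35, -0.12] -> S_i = -9.01*0.34^i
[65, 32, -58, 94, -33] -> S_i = Random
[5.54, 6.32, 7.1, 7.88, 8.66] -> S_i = 5.54 + 0.78*i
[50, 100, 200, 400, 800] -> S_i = 50*2^i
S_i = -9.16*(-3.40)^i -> [-9.16, 31.14, -105.89, 360.02, -1224.08]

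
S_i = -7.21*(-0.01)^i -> [-7.21, 0.07, -0.0, 0.0, -0.0]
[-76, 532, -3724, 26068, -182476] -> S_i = -76*-7^i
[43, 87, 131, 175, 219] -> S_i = 43 + 44*i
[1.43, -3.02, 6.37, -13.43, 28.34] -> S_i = 1.43*(-2.11)^i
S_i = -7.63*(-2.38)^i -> [-7.63, 18.16, -43.22, 102.86, -244.81]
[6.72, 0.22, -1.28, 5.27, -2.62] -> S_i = Random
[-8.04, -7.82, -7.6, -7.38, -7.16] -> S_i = -8.04 + 0.22*i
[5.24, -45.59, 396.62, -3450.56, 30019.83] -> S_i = 5.24*(-8.70)^i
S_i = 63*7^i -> [63, 441, 3087, 21609, 151263]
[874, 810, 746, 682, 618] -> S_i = 874 + -64*i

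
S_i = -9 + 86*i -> [-9, 77, 163, 249, 335]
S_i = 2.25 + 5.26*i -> [2.25, 7.51, 12.77, 18.03, 23.29]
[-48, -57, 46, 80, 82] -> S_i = Random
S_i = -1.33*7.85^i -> [-1.33, -10.44, -81.96, -643.37, -5050.45]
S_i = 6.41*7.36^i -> [6.41, 47.18, 347.23, 2555.59, 18809.16]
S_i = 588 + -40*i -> [588, 548, 508, 468, 428]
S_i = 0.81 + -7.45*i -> [0.81, -6.64, -14.09, -21.54, -28.99]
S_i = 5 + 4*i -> [5, 9, 13, 17, 21]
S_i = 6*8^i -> [6, 48, 384, 3072, 24576]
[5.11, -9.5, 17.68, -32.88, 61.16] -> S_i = 5.11*(-1.86)^i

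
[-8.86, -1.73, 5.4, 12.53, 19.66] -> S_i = -8.86 + 7.13*i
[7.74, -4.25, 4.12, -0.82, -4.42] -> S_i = Random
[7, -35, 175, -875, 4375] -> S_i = 7*-5^i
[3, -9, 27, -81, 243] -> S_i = 3*-3^i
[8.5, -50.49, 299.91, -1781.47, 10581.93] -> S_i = 8.50*(-5.94)^i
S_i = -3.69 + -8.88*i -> [-3.69, -12.57, -21.45, -30.33, -39.21]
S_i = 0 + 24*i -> [0, 24, 48, 72, 96]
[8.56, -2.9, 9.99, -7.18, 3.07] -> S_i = Random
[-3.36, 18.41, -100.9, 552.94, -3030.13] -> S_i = -3.36*(-5.48)^i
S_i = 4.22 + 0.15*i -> [4.22, 4.37, 4.52, 4.67, 4.82]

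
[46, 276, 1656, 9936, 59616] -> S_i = 46*6^i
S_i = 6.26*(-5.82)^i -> [6.26, -36.43, 212.04, -1234.08, 7182.35]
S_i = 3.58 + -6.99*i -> [3.58, -3.41, -10.4, -17.39, -24.38]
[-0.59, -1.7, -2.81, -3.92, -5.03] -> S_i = -0.59 + -1.11*i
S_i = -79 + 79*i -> [-79, 0, 79, 158, 237]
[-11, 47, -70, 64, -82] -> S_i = Random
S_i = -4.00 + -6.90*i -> [-4.0, -10.9, -17.8, -24.7, -31.6]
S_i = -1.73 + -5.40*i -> [-1.73, -7.13, -12.53, -17.93, -23.33]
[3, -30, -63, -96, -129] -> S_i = 3 + -33*i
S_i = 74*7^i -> [74, 518, 3626, 25382, 177674]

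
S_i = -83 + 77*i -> [-83, -6, 71, 148, 225]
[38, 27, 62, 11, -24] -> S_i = Random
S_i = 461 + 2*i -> [461, 463, 465, 467, 469]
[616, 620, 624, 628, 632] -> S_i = 616 + 4*i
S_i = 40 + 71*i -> [40, 111, 182, 253, 324]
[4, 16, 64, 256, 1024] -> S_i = 4*4^i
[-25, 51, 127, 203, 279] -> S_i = -25 + 76*i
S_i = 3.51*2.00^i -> [3.51, 7.02, 14.04, 28.08, 56.16]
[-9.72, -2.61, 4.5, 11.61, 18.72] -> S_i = -9.72 + 7.11*i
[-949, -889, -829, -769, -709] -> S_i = -949 + 60*i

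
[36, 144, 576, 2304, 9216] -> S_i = 36*4^i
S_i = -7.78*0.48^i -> [-7.78, -3.73, -1.79, -0.86, -0.41]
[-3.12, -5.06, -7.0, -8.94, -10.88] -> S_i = -3.12 + -1.94*i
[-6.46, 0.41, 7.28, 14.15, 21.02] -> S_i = -6.46 + 6.87*i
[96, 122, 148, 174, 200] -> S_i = 96 + 26*i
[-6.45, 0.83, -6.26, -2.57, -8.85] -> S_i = Random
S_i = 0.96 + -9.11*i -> [0.96, -8.15, -17.26, -26.37, -35.48]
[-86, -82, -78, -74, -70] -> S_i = -86 + 4*i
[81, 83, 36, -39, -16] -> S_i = Random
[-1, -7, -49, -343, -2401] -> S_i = -1*7^i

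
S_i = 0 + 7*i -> [0, 7, 14, 21, 28]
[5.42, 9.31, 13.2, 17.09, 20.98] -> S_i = 5.42 + 3.89*i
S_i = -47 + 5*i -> [-47, -42, -37, -32, -27]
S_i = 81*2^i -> [81, 162, 324, 648, 1296]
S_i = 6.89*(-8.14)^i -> [6.89, -56.08, 456.53, -3716.14, 30249.41]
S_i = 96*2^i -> [96, 192, 384, 768, 1536]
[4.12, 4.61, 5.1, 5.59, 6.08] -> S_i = 4.12 + 0.49*i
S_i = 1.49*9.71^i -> [1.49, 14.47, 140.48, 1364.09, 13245.34]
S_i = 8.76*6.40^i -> [8.76, 56.06, 358.81, 2296.38, 14696.84]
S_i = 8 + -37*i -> [8, -29, -66, -103, -140]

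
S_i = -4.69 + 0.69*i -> [-4.69, -4.0, -3.31, -2.62, -1.93]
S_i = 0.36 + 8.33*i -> [0.36, 8.69, 17.02, 25.35, 33.68]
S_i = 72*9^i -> [72, 648, 5832, 52488, 472392]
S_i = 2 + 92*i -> [2, 94, 186, 278, 370]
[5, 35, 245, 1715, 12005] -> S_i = 5*7^i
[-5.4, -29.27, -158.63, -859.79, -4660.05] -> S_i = -5.40*5.42^i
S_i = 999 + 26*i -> [999, 1025, 1051, 1077, 1103]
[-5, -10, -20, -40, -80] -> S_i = -5*2^i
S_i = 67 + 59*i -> [67, 126, 185, 244, 303]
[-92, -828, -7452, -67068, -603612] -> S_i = -92*9^i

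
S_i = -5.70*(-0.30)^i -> [-5.7, 1.71, -0.51, 0.15, -0.05]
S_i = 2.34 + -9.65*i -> [2.34, -7.31, -16.96, -26.61, -36.26]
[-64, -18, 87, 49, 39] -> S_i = Random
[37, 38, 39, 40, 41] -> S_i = 37 + 1*i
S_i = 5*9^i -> [5, 45, 405, 3645, 32805]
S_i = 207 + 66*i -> [207, 273, 339, 405, 471]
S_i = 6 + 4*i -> [6, 10, 14, 18, 22]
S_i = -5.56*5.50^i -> [-5.56, -30.58, -168.19, -925.04, -5087.75]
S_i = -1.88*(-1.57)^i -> [-1.88, 2.95, -4.63, 7.28, -11.42]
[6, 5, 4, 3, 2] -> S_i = 6 + -1*i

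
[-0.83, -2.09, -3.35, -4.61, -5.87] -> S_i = -0.83 + -1.26*i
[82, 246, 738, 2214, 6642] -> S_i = 82*3^i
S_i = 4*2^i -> [4, 8, 16, 32, 64]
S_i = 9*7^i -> [9, 63, 441, 3087, 21609]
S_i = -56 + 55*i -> [-56, -1, 54, 109, 164]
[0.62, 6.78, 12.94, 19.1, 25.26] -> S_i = 0.62 + 6.16*i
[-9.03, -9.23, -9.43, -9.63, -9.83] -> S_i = -9.03 + -0.20*i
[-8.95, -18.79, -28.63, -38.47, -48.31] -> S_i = -8.95 + -9.84*i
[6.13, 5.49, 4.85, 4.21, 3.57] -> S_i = 6.13 + -0.64*i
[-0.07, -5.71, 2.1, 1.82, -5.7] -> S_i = Random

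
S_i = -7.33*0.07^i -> [-7.33, -0.51, -0.04, -0.0, -0.0]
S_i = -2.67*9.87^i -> [-2.67, -26.35, -260.1, -2567.22, -25338.44]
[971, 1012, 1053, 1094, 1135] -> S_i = 971 + 41*i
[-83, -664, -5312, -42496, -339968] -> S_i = -83*8^i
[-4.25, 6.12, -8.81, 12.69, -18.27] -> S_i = -4.25*(-1.44)^i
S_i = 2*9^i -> [2, 18, 162, 1458, 13122]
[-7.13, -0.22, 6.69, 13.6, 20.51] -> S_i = -7.13 + 6.91*i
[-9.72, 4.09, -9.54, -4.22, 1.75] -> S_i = Random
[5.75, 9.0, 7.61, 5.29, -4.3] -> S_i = Random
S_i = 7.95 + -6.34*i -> [7.95, 1.61, -4.73, -11.07, -17.41]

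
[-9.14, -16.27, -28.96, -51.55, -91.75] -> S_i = -9.14*1.78^i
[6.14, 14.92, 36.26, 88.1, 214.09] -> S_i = 6.14*2.43^i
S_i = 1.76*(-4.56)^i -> [1.76, -8.03, 36.6, -166.88, 760.98]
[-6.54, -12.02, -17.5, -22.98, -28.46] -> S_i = -6.54 + -5.48*i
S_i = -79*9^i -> [-79, -711, -6399, -57591, -518319]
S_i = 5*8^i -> [5, 40, 320, 2560, 20480]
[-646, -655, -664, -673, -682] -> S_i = -646 + -9*i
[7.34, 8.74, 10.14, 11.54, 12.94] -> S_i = 7.34 + 1.40*i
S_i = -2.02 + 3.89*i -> [-2.02, 1.87, 5.76, 9.65, 13.54]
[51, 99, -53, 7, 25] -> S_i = Random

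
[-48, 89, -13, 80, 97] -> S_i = Random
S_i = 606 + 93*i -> [606, 699, 792, 885, 978]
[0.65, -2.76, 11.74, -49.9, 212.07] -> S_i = 0.65*(-4.25)^i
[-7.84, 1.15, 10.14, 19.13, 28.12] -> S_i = -7.84 + 8.99*i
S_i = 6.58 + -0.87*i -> [6.58, 5.71, 4.84, 3.97, 3.1]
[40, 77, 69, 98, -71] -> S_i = Random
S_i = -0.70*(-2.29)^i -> [-0.7, 1.6, -3.67, 8.41, -19.25]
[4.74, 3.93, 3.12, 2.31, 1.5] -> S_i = 4.74 + -0.81*i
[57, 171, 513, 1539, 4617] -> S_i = 57*3^i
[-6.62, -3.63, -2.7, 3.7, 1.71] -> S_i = Random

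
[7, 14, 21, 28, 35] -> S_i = 7 + 7*i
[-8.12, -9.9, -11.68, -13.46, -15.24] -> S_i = -8.12 + -1.78*i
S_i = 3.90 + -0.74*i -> [3.9, 3.16, 2.42, 1.68, 0.94]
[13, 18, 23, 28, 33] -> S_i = 13 + 5*i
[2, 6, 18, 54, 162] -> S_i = 2*3^i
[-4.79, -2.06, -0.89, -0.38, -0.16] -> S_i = -4.79*0.43^i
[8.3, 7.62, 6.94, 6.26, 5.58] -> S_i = 8.30 + -0.68*i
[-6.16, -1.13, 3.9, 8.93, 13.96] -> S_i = -6.16 + 5.03*i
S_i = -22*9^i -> [-22, -198, -1782, -16038, -144342]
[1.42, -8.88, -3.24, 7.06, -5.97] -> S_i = Random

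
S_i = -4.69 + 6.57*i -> [-4.69, 1.88, 8.45, 15.02, 21.59]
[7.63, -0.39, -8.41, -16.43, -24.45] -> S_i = 7.63 + -8.02*i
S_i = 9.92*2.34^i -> [9.92, 23.21, 54.32, 127.1, 297.42]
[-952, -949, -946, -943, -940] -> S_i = -952 + 3*i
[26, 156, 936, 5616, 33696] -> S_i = 26*6^i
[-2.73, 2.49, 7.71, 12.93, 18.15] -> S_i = -2.73 + 5.22*i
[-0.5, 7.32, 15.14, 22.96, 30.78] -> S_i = -0.50 + 7.82*i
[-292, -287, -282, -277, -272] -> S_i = -292 + 5*i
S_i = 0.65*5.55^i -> [0.65, 3.61, 20.02, 111.12, 616.72]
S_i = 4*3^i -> [4, 12, 36, 108, 324]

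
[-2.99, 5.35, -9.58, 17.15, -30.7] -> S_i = -2.99*(-1.79)^i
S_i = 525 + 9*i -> [525, 534, 543, 552, 561]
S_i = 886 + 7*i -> [886, 893, 900, 907, 914]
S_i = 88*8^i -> [88, 704, 5632, 45056, 360448]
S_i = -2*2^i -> [-2, -4, -8, -16, -32]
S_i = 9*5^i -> [9, 45, 225, 1125, 5625]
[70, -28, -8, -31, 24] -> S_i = Random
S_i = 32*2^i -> [32, 64, 128, 256, 512]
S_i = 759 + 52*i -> [759, 811, 863, 915, 967]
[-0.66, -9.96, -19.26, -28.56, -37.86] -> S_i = -0.66 + -9.30*i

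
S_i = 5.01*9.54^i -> [5.01, 47.8, 455.97, 4349.94, 41498.39]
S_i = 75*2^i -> [75, 150, 300, 600, 1200]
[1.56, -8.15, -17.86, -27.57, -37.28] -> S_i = 1.56 + -9.71*i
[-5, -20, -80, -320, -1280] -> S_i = -5*4^i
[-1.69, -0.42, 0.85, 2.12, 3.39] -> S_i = -1.69 + 1.27*i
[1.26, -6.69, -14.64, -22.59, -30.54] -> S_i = 1.26 + -7.95*i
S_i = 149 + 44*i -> [149, 193, 237, 281, 325]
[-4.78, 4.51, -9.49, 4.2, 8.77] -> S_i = Random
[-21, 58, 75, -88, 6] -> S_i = Random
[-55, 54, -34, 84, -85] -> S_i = Random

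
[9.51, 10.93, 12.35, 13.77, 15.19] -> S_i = 9.51 + 1.42*i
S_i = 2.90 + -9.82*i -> [2.9, -6.92, -16.74, -26.56, -36.38]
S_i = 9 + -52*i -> [9, -43, -95, -147, -199]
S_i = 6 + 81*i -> [6, 87, 168, 249, 330]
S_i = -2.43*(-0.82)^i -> [-2.43, 1.99, -1.63, 1.34, -1.1]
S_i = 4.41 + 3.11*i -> [4.41, 7.52, 10.63, 13.74, 16.85]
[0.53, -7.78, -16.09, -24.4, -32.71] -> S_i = 0.53 + -8.31*i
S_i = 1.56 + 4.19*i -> [1.56, 5.75, 9.94, 14.13, 18.32]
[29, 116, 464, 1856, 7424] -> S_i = 29*4^i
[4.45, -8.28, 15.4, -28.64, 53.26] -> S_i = 4.45*(-1.86)^i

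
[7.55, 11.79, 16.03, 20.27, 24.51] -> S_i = 7.55 + 4.24*i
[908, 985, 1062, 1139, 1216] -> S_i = 908 + 77*i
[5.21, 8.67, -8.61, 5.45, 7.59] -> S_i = Random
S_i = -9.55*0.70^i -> [-9.55, -6.68, -4.68, -3.28, -2.29]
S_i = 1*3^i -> [1, 3, 9, 27, 81]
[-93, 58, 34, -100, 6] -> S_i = Random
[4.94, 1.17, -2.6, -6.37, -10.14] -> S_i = 4.94 + -3.77*i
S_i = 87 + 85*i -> [87, 172, 257, 342, 427]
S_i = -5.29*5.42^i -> [-5.29, -28.67, -155.4, -842.27, -4565.13]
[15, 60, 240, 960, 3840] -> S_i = 15*4^i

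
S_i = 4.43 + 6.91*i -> [4.43, 11.34, 18.25, 25.16, 32.07]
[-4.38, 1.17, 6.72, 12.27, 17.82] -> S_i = -4.38 + 5.55*i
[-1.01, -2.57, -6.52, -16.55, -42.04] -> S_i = -1.01*2.54^i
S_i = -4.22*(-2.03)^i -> [-4.22, 8.57, -17.39, 35.3, -71.66]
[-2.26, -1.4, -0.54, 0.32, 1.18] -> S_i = -2.26 + 0.86*i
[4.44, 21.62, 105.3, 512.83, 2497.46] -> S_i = 4.44*4.87^i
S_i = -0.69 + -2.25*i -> [-0.69, -2.94, -5.19, -7.44, -9.69]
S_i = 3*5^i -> [3, 15, 75, 375, 1875]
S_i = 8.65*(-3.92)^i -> [8.65, -33.91, 132.92, -521.04, 2042.49]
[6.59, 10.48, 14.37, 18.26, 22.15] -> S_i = 6.59 + 3.89*i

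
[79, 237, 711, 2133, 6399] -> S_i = 79*3^i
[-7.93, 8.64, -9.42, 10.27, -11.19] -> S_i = -7.93*(-1.09)^i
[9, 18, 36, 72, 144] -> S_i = 9*2^i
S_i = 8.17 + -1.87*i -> [8.17, 6.3, 4.43, 2.56, 0.69]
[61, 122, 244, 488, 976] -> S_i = 61*2^i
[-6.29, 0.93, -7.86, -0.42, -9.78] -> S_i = Random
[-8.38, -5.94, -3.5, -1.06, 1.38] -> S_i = -8.38 + 2.44*i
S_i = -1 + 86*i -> [-1, 85, 171, 257, 343]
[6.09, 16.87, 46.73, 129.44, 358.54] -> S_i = 6.09*2.77^i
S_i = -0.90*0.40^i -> [-0.9, -0.36, -0.14, -0.06, -0.02]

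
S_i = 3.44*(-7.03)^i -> [3.44, -24.18, 170.01, -1195.16, 8401.94]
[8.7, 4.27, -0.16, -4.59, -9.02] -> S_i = 8.70 + -4.43*i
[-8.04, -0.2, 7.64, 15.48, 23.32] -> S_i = -8.04 + 7.84*i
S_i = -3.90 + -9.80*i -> [-3.9, -13.7, -23.5, -33.3, -43.1]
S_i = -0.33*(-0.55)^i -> [-0.33, 0.18, -0.1, 0.05, -0.03]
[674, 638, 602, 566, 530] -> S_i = 674 + -36*i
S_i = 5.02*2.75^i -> [5.02, 13.8, 37.96, 104.4, 287.1]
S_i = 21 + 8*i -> [21, 29, 37, 45, 53]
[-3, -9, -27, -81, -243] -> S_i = -3*3^i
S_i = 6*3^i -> [6, 18, 54, 162, 486]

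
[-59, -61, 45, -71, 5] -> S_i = Random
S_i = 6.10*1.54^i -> [6.1, 9.39, 14.47, 22.28, 34.31]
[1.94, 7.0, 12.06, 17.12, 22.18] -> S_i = 1.94 + 5.06*i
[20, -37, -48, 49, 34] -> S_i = Random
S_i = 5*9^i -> [5, 45, 405, 3645, 32805]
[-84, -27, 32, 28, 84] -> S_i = Random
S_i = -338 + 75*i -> [-338, -263, -188, -113, -38]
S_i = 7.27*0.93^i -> [7.27, 6.76, 6.29, 5.85, 5.44]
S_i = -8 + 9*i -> [-8, 1, 10, 19, 28]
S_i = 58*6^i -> [58, 348, 2088, 12528, 75168]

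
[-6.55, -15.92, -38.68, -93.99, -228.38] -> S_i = -6.55*2.43^i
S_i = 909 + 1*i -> [909, 910, 911, 912, 913]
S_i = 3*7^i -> [3, 21, 147, 1029, 7203]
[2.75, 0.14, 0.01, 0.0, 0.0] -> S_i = 2.75*0.05^i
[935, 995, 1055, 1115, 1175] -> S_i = 935 + 60*i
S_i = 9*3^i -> [9, 27, 81, 243, 729]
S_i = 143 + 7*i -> [143, 150, 157, 164, 171]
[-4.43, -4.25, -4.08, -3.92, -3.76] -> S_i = -4.43*0.96^i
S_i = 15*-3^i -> [15, -45, 135, -405, 1215]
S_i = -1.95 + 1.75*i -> [-1.95, -0.2, 1.55, 3.3, 5.05]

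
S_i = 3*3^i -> [3, 9, 27, 81, 243]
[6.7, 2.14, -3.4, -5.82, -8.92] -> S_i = Random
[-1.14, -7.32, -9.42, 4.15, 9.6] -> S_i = Random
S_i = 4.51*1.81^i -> [4.51, 8.16, 14.78, 26.74, 48.41]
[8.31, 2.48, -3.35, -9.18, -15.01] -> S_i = 8.31 + -5.83*i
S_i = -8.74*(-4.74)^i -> [-8.74, 41.43, -196.37, 930.78, -4411.89]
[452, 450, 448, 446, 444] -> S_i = 452 + -2*i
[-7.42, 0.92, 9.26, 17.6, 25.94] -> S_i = -7.42 + 8.34*i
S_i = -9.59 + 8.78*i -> [-9.59, -0.81, 7.97, 16.75, 25.53]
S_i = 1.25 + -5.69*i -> [1.25, -4.44, -10.13, -15.82, -21.51]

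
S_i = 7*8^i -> [7, 56, 448, 3584, 28672]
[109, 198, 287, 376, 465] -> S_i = 109 + 89*i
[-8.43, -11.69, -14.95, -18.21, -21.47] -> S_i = -8.43 + -3.26*i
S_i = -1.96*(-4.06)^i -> [-1.96, 7.96, -32.31, 131.17, -532.55]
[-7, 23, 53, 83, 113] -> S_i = -7 + 30*i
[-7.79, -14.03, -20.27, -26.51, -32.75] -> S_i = -7.79 + -6.24*i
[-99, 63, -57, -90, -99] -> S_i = Random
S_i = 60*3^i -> [60, 180, 540, 1620, 4860]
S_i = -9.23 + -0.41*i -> [-9.23, -9.64, -10.05, -10.46, -10.87]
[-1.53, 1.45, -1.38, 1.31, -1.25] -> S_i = -1.53*(-0.95)^i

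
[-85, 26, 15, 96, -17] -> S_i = Random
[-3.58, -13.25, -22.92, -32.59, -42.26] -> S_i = -3.58 + -9.67*i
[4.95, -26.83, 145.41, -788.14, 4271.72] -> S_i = 4.95*(-5.42)^i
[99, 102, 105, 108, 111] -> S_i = 99 + 3*i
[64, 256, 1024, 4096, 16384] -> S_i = 64*4^i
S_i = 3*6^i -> [3, 18, 108, 648, 3888]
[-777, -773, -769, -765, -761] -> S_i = -777 + 4*i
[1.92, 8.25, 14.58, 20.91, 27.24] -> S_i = 1.92 + 6.33*i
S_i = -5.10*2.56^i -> [-5.1, -13.06, -33.42, -85.56, -219.04]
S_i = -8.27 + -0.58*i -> [-8.27, -8.85, -9.43, -10.01, -10.59]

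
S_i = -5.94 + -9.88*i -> [-5.94, -15.82, -25.7, -35.58, -45.46]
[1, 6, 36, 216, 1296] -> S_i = 1*6^i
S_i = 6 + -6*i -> [6, 0, -6, -12, -18]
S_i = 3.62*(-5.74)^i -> [3.62, -20.78, 119.27, -684.61, 3929.67]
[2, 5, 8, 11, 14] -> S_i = 2 + 3*i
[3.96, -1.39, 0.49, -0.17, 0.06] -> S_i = 3.96*(-0.35)^i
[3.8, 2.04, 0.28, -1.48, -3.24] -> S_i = 3.80 + -1.76*i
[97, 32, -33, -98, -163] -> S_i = 97 + -65*i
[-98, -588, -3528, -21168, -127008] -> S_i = -98*6^i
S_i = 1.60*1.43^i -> [1.6, 2.29, 3.27, 4.68, 6.69]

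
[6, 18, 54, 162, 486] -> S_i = 6*3^i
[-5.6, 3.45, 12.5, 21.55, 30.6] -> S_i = -5.60 + 9.05*i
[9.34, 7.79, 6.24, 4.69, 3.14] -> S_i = 9.34 + -1.55*i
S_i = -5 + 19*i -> [-5, 14, 33, 52, 71]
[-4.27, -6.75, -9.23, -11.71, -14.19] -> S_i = -4.27 + -2.48*i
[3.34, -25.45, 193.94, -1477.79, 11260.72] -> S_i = 3.34*(-7.62)^i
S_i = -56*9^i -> [-56, -504, -4536, -40824, -367416]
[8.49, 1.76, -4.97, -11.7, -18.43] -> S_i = 8.49 + -6.73*i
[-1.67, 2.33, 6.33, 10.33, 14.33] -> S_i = -1.67 + 4.00*i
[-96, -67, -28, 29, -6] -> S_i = Random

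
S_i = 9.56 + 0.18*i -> [9.56, 9.74, 9.92, 10.1, 10.28]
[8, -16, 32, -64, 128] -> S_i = 8*-2^i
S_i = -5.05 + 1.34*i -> [-5.05, -3.71, -2.37, -1.03, 0.31]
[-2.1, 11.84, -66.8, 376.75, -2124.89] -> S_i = -2.10*(-5.64)^i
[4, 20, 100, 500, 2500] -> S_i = 4*5^i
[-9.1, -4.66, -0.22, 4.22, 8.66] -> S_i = -9.10 + 4.44*i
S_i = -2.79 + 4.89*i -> [-2.79, 2.1, 6.99, 11.88, 16.77]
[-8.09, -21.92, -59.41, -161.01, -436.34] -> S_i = -8.09*2.71^i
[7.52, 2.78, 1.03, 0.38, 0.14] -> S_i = 7.52*0.37^i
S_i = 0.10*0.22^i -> [0.1, 0.02, 0.0, 0.0, 0.0]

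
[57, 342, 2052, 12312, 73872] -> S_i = 57*6^i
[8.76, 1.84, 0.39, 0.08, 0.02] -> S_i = 8.76*0.21^i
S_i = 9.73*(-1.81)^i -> [9.73, -17.61, 31.88, -57.7, 104.43]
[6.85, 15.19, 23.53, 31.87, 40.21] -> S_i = 6.85 + 8.34*i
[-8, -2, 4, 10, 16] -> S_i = -8 + 6*i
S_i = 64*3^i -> [64, 192, 576, 1728, 5184]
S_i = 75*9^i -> [75, 675, 6075, 54675, 492075]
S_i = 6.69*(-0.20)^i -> [6.69, -1.34, 0.27, -0.05, 0.01]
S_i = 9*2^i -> [9, 18, 36, 72, 144]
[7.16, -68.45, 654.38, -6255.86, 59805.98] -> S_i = 7.16*(-9.56)^i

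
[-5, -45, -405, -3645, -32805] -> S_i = -5*9^i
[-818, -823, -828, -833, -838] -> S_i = -818 + -5*i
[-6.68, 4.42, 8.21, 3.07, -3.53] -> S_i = Random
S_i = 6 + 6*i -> [6, 12, 18, 24, 30]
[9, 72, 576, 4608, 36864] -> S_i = 9*8^i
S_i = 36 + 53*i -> [36, 89, 142, 195, 248]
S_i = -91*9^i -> [-91, -819, -7371, -66339, -597051]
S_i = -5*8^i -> [-5, -40, -320, -2560, -20480]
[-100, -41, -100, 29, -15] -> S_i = Random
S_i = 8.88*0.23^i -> [8.88, 2.04, 0.47, 0.11, 0.02]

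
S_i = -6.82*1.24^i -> [-6.82, -8.46, -10.49, -13.0, -16.12]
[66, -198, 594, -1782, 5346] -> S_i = 66*-3^i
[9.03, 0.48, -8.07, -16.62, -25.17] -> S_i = 9.03 + -8.55*i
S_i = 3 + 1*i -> [3, 4, 5, 6, 7]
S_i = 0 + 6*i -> [0, 6, 12, 18, 24]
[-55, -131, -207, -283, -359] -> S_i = -55 + -76*i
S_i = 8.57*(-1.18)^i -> [8.57, -10.11, 11.93, -14.08, 16.62]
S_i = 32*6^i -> [32, 192, 1152, 6912, 41472]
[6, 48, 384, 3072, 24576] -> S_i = 6*8^i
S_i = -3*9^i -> [-3, -27, -243, -2187, -19683]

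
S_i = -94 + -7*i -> [-94, -101, -108, -115, -122]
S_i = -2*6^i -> [-2, -12, -72, -432, -2592]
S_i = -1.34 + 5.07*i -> [-1.34, 3.73, 8.8, 13.87, 18.94]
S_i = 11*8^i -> [11, 88, 704, 5632, 45056]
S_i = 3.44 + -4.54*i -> [3.44, -1.1, -5.64, -10.18, -14.72]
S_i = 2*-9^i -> [2, -18, 162, -1458, 13122]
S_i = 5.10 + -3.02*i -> [5.1, 2.08, -0.94, -3.96, -6.98]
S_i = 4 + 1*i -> [4, 5, 6, 7, 8]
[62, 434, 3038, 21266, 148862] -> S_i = 62*7^i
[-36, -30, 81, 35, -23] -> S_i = Random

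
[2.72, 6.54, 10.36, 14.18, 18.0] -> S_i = 2.72 + 3.82*i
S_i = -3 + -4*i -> [-3, -7, -11, -15, -19]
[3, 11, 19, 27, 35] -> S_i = 3 + 8*i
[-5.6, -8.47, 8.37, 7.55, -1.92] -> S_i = Random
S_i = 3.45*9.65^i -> [3.45, 33.29, 321.27, 3100.28, 29917.71]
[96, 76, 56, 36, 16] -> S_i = 96 + -20*i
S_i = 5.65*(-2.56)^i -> [5.65, -14.46, 37.03, -94.79, 242.67]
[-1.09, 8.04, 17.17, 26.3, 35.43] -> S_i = -1.09 + 9.13*i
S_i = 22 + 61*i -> [22, 83, 144, 205, 266]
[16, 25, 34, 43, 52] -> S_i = 16 + 9*i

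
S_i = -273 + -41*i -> [-273, -314, -355, -396, -437]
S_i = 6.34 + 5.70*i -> [6.34, 12.04, 17.74, 23.44, 29.14]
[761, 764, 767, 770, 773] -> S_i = 761 + 3*i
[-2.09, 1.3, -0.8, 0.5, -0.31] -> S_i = -2.09*(-0.62)^i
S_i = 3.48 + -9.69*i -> [3.48, -6.21, -15.9, -25.59, -35.28]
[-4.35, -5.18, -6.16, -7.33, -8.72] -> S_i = -4.35*1.19^i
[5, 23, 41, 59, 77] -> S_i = 5 + 18*i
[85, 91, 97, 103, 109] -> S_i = 85 + 6*i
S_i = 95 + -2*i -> [95, 93, 91, 89, 87]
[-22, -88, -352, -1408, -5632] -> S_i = -22*4^i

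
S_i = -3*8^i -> [-3, -24, -192, -1536, -12288]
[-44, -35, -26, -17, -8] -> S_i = -44 + 9*i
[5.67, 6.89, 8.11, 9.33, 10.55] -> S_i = 5.67 + 1.22*i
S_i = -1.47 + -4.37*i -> [-1.47, -5.84, -10.21, -14.58, -18.95]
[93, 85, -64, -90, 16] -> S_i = Random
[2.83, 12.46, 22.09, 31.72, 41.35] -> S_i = 2.83 + 9.63*i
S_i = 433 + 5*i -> [433, 438, 443, 448, 453]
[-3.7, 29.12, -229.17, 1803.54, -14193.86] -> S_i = -3.70*(-7.87)^i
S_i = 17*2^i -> [17, 34, 68, 136, 272]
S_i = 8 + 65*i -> [8, 73, 138, 203, 268]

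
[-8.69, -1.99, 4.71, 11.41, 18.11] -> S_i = -8.69 + 6.70*i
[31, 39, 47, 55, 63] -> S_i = 31 + 8*i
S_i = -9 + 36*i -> [-9, 27, 63, 99, 135]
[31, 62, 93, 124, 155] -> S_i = 31 + 31*i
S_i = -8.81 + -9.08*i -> [-8.81, -17.89, -26.97, -36.05, -45.13]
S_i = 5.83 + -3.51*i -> [5.83, 2.32, -1.19, -4.7, -8.21]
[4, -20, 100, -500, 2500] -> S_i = 4*-5^i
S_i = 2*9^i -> [2, 18, 162, 1458, 13122]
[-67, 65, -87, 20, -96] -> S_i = Random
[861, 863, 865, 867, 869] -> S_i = 861 + 2*i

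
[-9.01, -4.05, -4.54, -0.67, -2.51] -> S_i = Random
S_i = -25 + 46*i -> [-25, 21, 67, 113, 159]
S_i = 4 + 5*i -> [4, 9, 14, 19, 24]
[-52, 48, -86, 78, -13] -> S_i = Random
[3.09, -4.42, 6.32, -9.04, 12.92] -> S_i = 3.09*(-1.43)^i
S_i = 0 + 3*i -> [0, 3, 6, 9, 12]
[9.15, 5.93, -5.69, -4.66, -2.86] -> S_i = Random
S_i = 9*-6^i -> [9, -54, 324, -1944, 11664]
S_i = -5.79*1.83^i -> [-5.79, -10.6, -19.39, -35.48, -64.94]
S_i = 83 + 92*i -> [83, 175, 267, 359, 451]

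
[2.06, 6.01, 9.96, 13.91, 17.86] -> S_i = 2.06 + 3.95*i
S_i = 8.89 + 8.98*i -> [8.89, 17.87, 26.85, 35.83, 44.81]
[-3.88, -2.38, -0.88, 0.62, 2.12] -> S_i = -3.88 + 1.50*i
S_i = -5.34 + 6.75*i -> [-5.34, 1.41, 8.16, 14.91, 21.66]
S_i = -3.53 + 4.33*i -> [-3.53, 0.8, 5.13, 9.46, 13.79]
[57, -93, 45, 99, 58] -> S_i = Random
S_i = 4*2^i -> [4, 8, 16, 32, 64]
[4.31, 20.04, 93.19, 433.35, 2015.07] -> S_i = 4.31*4.65^i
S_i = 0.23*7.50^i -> [0.23, 1.72, 12.94, 97.03, 727.73]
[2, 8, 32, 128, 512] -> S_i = 2*4^i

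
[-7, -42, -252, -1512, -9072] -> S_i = -7*6^i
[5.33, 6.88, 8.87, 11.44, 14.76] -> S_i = 5.33*1.29^i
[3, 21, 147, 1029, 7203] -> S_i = 3*7^i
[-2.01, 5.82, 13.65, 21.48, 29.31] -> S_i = -2.01 + 7.83*i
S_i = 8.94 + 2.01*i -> [8.94, 10.95, 12.96, 14.97, 16.98]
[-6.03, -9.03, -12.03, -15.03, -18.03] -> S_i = -6.03 + -3.00*i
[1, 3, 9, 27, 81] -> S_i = 1*3^i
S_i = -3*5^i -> [-3, -15, -75, -375, -1875]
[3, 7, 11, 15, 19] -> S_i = 3 + 4*i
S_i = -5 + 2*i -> [-5, -3, -1, 1, 3]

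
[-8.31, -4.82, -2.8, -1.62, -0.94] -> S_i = -8.31*0.58^i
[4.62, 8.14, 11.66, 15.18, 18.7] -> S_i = 4.62 + 3.52*i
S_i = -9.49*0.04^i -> [-9.49, -0.38, -0.02, -0.0, -0.0]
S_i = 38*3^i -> [38, 114, 342, 1026, 3078]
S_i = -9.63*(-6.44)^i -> [-9.63, 62.02, -399.39, 2572.08, -16564.17]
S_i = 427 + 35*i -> [427, 462, 497, 532, 567]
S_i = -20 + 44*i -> [-20, 24, 68, 112, 156]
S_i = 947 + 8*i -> [947, 955, 963, 971, 979]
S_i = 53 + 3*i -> [53, 56, 59, 62, 65]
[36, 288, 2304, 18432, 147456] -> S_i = 36*8^i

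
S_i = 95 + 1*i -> [95, 96, 97, 98, 99]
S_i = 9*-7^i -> [9, -63, 441, -3087, 21609]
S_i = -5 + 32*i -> [-5, 27, 59, 91, 123]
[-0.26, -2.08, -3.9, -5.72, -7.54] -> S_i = -0.26 + -1.82*i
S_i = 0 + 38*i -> [0, 38, 76, 114, 152]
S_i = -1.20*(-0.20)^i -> [-1.2, 0.24, -0.05, 0.01, -0.0]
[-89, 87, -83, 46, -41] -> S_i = Random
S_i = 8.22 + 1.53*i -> [8.22, 9.75, 11.28, 12.81, 14.34]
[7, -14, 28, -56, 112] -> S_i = 7*-2^i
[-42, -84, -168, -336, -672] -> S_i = -42*2^i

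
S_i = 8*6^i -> [8, 48, 288, 1728, 10368]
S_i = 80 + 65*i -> [80, 145, 210, 275, 340]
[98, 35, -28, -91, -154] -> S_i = 98 + -63*i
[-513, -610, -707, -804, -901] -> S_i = -513 + -97*i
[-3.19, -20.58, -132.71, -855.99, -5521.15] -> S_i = -3.19*6.45^i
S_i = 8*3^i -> [8, 24, 72, 216, 648]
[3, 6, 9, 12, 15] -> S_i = 3 + 3*i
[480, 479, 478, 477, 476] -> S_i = 480 + -1*i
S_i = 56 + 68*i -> [56, 124, 192, 260, 328]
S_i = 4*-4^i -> [4, -16, 64, -256, 1024]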